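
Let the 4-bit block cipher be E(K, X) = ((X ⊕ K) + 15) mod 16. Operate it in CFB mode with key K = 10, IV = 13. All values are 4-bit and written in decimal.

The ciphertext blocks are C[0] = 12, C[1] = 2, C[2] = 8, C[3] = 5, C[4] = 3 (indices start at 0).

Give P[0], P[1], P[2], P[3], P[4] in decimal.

P[0] = 10, P[1] = 7, P[2] = 15, P[3] = 4, P[4] = 13

CFB decryption: P_i = C_i ⊕ E(K, C_{i−1}), with C_{−1} = IV.
P[0]: E(K, 13) = 6; 12 ⊕ 6 = 10.
P[1]: E(K, 12) = 5; 2 ⊕ 5 = 7.
P[2]: E(K, 2) = 7; 8 ⊕ 7 = 15.
P[3]: E(K, 8) = 1; 5 ⊕ 1 = 4.
P[4]: E(K, 5) = 14; 3 ⊕ 14 = 13.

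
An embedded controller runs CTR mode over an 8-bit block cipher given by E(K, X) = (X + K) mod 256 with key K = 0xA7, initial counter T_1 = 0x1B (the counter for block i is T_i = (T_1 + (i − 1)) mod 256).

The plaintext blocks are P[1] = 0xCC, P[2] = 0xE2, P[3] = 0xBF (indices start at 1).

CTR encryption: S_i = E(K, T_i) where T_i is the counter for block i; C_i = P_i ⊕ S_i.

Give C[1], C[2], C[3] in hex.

C[1]: T = 0x1B, S = E(K, T) = 0xC2; 0xCC ⊕ 0xC2 = 0x0E.
C[2]: T = 0x1C, S = E(K, T) = 0xC3; 0xE2 ⊕ 0xC3 = 0x21.
C[3]: T = 0x1D, S = E(K, T) = 0xC4; 0xBF ⊕ 0xC4 = 0x7B.

C[1] = 0x0E, C[2] = 0x21, C[3] = 0x7B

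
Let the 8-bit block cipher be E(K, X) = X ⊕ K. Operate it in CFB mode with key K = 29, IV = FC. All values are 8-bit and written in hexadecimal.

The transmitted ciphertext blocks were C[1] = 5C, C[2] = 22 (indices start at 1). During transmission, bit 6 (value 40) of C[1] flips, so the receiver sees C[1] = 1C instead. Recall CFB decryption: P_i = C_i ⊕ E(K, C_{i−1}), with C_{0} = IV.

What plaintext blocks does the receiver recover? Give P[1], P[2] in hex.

Only C[1] changed, to 1C. In CFB, a change in C_i flips the same bit in P_i and garbles P_{i+1}. Decrypting the received ciphertext:
P[1]: E(K, FC) = D5; 1C ⊕ D5 = C9.
P[2]: E(K, 1C) = 35; 22 ⊕ 35 = 17.
Blocks that differ from the original plaintext: P[1], P[2].

P[1] = C9, P[2] = 17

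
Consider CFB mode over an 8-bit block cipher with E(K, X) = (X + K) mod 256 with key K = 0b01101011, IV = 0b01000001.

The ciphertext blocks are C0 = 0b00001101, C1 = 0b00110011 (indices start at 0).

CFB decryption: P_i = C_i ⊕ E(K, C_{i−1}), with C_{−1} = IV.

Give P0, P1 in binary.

P0: E(K, 0b01000001) = 0b10101100; 0b00001101 ⊕ 0b10101100 = 0b10100001.
P1: E(K, 0b00001101) = 0b01111000; 0b00110011 ⊕ 0b01111000 = 0b01001011.

P0 = 0b10100001, P1 = 0b01001011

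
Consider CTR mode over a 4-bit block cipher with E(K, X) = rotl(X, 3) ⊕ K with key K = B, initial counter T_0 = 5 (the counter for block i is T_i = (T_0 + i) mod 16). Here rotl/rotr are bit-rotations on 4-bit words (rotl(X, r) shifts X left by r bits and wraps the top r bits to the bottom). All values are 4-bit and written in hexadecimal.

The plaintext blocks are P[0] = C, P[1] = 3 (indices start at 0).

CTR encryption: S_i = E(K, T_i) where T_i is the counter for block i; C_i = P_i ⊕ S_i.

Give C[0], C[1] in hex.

C[0]: T = 5, S = E(K, T) = 1; C ⊕ 1 = D.
C[1]: T = 6, S = E(K, T) = 8; 3 ⊕ 8 = B.

C[0] = D, C[1] = B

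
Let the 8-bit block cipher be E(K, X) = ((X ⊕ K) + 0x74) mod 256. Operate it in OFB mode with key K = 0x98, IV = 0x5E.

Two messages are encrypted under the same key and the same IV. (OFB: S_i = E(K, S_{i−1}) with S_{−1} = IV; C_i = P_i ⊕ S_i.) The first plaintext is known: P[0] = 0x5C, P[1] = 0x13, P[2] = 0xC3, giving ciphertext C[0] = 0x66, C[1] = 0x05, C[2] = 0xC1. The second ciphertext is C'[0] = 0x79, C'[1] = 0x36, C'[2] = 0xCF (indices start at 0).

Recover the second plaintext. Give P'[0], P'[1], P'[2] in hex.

In OFB with a reused IV, both messages share the same keystream S_i, so C_i ⊕ C'_i = P_i ⊕ P'_i and thus P'_i = P_i ⊕ C_i ⊕ C'_i.
P'[0]: 0x5C ⊕ 0x66 ⊕ 0x79 = 0x43.
P'[1]: 0x13 ⊕ 0x05 ⊕ 0x36 = 0x20.
P'[2]: 0xC3 ⊕ 0xC1 ⊕ 0xCF = 0xCD.

P'[0] = 0x43, P'[1] = 0x20, P'[2] = 0xCD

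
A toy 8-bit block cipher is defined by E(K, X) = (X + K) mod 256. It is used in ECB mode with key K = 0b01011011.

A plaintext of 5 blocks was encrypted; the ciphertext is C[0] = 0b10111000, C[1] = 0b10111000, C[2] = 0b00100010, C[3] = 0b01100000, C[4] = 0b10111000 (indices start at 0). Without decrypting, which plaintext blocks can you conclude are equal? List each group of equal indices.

P[0] = P[1] = P[4]

ECB encrypts each block independently with the same key, so equal ciphertext blocks imply equal plaintext blocks.
C[0] = C[1] = C[4] = 0b10111000, so P[0] = P[1] = P[4].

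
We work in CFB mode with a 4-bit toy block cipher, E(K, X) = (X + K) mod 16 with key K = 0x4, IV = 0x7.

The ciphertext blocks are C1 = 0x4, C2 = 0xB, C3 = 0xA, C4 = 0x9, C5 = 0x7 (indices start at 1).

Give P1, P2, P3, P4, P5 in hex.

P1 = 0xF, P2 = 0x3, P3 = 0x5, P4 = 0x7, P5 = 0xA

CFB decryption: P_i = C_i ⊕ E(K, C_{i−1}), with C_{0} = IV.
P1: E(K, 0x7) = 0xB; 0x4 ⊕ 0xB = 0xF.
P2: E(K, 0x4) = 0x8; 0xB ⊕ 0x8 = 0x3.
P3: E(K, 0xB) = 0xF; 0xA ⊕ 0xF = 0x5.
P4: E(K, 0xA) = 0xE; 0x9 ⊕ 0xE = 0x7.
P5: E(K, 0x9) = 0xD; 0x7 ⊕ 0xD = 0xA.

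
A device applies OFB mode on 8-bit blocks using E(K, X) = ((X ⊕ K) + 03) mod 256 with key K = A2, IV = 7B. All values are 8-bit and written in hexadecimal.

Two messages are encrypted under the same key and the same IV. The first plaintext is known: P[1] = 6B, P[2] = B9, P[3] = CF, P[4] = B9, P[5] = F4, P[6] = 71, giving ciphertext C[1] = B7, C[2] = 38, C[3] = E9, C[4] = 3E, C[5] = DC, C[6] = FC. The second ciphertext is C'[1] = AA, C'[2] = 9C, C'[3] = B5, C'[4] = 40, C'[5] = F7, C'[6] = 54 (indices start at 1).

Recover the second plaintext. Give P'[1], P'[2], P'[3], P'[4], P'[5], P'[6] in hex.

P'[1] = 76, P'[2] = 1D, P'[3] = 93, P'[4] = C7, P'[5] = DF, P'[6] = D9

In OFB with a reused IV, both messages share the same keystream S_i, so C_i ⊕ C'_i = P_i ⊕ P'_i and thus P'_i = P_i ⊕ C_i ⊕ C'_i.
P'[1]: 6B ⊕ B7 ⊕ AA = 76.
P'[2]: B9 ⊕ 38 ⊕ 9C = 1D.
P'[3]: CF ⊕ E9 ⊕ B5 = 93.
P'[4]: B9 ⊕ 3E ⊕ 40 = C7.
P'[5]: F4 ⊕ DC ⊕ F7 = DF.
P'[6]: 71 ⊕ FC ⊕ 54 = D9.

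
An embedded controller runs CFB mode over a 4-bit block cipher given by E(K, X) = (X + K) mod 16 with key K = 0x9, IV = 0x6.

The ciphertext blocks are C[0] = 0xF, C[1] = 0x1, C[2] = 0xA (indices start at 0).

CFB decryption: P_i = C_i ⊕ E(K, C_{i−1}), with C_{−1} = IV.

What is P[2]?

P[2] = 0x0

P[2]: E(K, 0x1) = 0xA; 0xA ⊕ 0xA = 0x0.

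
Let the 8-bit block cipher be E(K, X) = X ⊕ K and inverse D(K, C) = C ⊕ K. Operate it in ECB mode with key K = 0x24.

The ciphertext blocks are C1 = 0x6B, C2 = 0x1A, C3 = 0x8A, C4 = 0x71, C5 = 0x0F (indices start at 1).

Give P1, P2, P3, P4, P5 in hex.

ECB decryption: P_i = D(K, C_i).
P1: D(K, 0x6B) = 0x4F.
P2: D(K, 0x1A) = 0x3E.
P3: D(K, 0x8A) = 0xAE.
P4: D(K, 0x71) = 0x55.
P5: D(K, 0x0F) = 0x2B.

P1 = 0x4F, P2 = 0x3E, P3 = 0xAE, P4 = 0x55, P5 = 0x2B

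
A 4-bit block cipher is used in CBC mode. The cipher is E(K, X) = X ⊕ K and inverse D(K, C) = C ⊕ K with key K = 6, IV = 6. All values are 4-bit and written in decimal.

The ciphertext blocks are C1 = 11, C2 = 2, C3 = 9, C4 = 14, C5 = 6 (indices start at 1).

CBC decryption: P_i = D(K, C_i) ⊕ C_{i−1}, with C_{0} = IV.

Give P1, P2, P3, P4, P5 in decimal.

P1: D(K, 11) = 13; 13 ⊕ 6 = 11.
P2: D(K, 2) = 4; 4 ⊕ 11 = 15.
P3: D(K, 9) = 15; 15 ⊕ 2 = 13.
P4: D(K, 14) = 8; 8 ⊕ 9 = 1.
P5: D(K, 6) = 0; 0 ⊕ 14 = 14.

P1 = 11, P2 = 15, P3 = 13, P4 = 1, P5 = 14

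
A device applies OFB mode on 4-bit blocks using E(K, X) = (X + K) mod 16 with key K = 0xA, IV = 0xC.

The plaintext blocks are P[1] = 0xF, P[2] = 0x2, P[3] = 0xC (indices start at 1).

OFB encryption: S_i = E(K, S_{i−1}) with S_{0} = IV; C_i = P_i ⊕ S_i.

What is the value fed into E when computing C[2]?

0x6

C[1]: S = E(K, 0xC) = 0x6; 0xF ⊕ 0x6 = 0x9.
C[2]: S = E(K, 0x6) = 0x0; 0x2 ⊕ 0x0 = 0x2.
So the input to E for block [2] is 0x6.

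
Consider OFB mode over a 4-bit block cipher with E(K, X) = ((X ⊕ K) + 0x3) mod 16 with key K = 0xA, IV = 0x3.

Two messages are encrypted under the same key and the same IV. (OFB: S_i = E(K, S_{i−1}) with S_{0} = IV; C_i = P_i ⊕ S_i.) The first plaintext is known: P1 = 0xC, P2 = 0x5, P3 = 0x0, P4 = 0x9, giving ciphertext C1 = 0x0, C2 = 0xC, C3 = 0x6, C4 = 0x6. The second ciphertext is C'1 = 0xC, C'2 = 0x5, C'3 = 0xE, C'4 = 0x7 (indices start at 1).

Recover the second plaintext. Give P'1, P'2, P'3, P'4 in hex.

In OFB with a reused IV, both messages share the same keystream S_i, so C_i ⊕ C'_i = P_i ⊕ P'_i and thus P'_i = P_i ⊕ C_i ⊕ C'_i.
P'1: 0xC ⊕ 0x0 ⊕ 0xC = 0x0.
P'2: 0x5 ⊕ 0xC ⊕ 0x5 = 0xC.
P'3: 0x0 ⊕ 0x6 ⊕ 0xE = 0x8.
P'4: 0x9 ⊕ 0x6 ⊕ 0x7 = 0x8.

P'1 = 0x0, P'2 = 0xC, P'3 = 0x8, P'4 = 0x8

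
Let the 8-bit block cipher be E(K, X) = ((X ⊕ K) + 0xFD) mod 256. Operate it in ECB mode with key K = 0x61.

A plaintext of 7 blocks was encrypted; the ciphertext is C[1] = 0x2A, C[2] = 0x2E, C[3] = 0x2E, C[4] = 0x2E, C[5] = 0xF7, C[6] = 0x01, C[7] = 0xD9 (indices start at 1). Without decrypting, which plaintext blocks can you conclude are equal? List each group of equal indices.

ECB encrypts each block independently with the same key, so equal ciphertext blocks imply equal plaintext blocks.
C[2] = C[3] = C[4] = 0x2E, so P[2] = P[3] = P[4].

P[2] = P[3] = P[4]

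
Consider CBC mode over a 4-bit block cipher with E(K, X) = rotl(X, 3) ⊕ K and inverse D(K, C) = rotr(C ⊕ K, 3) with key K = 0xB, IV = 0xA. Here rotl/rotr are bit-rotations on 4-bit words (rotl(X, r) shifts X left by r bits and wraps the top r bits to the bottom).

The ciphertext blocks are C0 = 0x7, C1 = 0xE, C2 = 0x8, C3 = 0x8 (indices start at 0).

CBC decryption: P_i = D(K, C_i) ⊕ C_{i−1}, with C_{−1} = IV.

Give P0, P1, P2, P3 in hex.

P0: D(K, 0x7) = 0x9; 0x9 ⊕ 0xA = 0x3.
P1: D(K, 0xE) = 0xA; 0xA ⊕ 0x7 = 0xD.
P2: D(K, 0x8) = 0x6; 0x6 ⊕ 0xE = 0x8.
P3: D(K, 0x8) = 0x6; 0x6 ⊕ 0x8 = 0xE.

P0 = 0x3, P1 = 0xD, P2 = 0x8, P3 = 0xE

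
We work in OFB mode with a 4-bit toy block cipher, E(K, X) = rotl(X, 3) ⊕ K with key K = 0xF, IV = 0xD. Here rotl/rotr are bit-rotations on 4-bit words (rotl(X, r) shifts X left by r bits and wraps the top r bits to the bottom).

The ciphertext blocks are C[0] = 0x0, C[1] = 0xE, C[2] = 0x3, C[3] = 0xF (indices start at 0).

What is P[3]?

OFB decryption: S_i = E(K, S_{i−1}) with S_{−1} = IV; P_i = C_i ⊕ S_i.
P[0]: S = E(K, 0xD) = 0x1; 0x0 ⊕ 0x1 = 0x1.
P[1]: S = E(K, 0x1) = 0x7; 0xE ⊕ 0x7 = 0x9.
P[2]: S = E(K, 0x7) = 0x4; 0x3 ⊕ 0x4 = 0x7.
P[3]: S = E(K, 0x4) = 0xD; 0xF ⊕ 0xD = 0x2.

P[3] = 0x2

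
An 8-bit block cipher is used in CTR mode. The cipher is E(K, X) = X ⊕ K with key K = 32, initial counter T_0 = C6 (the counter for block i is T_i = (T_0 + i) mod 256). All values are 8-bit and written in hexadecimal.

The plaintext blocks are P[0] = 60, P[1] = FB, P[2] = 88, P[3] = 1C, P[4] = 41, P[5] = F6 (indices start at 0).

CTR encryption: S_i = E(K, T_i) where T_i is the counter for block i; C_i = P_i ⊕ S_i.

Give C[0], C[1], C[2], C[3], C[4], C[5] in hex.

C[0] = 94, C[1] = 0E, C[2] = 72, C[3] = E7, C[4] = B9, C[5] = 0F

C[0]: T = C6, S = E(K, T) = F4; 60 ⊕ F4 = 94.
C[1]: T = C7, S = E(K, T) = F5; FB ⊕ F5 = 0E.
C[2]: T = C8, S = E(K, T) = FA; 88 ⊕ FA = 72.
C[3]: T = C9, S = E(K, T) = FB; 1C ⊕ FB = E7.
C[4]: T = CA, S = E(K, T) = F8; 41 ⊕ F8 = B9.
C[5]: T = CB, S = E(K, T) = F9; F6 ⊕ F9 = 0F.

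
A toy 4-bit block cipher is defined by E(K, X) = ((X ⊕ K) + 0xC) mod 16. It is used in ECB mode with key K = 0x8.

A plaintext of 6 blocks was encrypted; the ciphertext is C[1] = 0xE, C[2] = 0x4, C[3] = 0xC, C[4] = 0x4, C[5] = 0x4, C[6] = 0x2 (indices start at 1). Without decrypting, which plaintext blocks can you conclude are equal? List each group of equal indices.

ECB encrypts each block independently with the same key, so equal ciphertext blocks imply equal plaintext blocks.
C[2] = C[4] = C[5] = 0x4, so P[2] = P[4] = P[5].

P[2] = P[4] = P[5]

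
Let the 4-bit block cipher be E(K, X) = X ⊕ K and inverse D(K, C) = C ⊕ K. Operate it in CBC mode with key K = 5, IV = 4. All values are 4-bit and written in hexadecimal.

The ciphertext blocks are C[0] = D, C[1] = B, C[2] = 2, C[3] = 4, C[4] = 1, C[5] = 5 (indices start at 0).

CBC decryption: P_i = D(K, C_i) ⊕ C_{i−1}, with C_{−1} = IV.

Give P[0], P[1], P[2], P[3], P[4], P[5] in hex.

P[0]: D(K, D) = 8; 8 ⊕ 4 = C.
P[1]: D(K, B) = E; E ⊕ D = 3.
P[2]: D(K, 2) = 7; 7 ⊕ B = C.
P[3]: D(K, 4) = 1; 1 ⊕ 2 = 3.
P[4]: D(K, 1) = 4; 4 ⊕ 4 = 0.
P[5]: D(K, 5) = 0; 0 ⊕ 1 = 1.

P[0] = C, P[1] = 3, P[2] = C, P[3] = 3, P[4] = 0, P[5] = 1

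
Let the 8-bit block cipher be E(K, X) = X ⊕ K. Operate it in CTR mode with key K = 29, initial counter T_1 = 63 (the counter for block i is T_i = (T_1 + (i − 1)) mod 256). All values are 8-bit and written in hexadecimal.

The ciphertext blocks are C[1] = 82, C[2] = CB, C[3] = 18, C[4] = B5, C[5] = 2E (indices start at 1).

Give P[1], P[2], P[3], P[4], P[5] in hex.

P[1] = C8, P[2] = 86, P[3] = 54, P[4] = FA, P[5] = 60

CTR decryption: S_i = E(K, T_i) where T_i is the counter for block i; P_i = C_i ⊕ S_i.
P[1]: T = 63, S = E(K, T) = 4A; 82 ⊕ 4A = C8.
P[2]: T = 64, S = E(K, T) = 4D; CB ⊕ 4D = 86.
P[3]: T = 65, S = E(K, T) = 4C; 18 ⊕ 4C = 54.
P[4]: T = 66, S = E(K, T) = 4F; B5 ⊕ 4F = FA.
P[5]: T = 67, S = E(K, T) = 4E; 2E ⊕ 4E = 60.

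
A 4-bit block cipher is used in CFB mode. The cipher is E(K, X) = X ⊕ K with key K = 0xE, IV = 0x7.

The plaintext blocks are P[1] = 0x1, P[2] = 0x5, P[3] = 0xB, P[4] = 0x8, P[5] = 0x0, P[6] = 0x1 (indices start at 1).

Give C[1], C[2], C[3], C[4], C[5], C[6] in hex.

CFB encryption: C_i = P_i ⊕ E(K, C_{i−1}), with C_{0} = IV.
C[1]: E(K, 0x7) = 0x9; 0x1 ⊕ 0x9 = 0x8.
C[2]: E(K, 0x8) = 0x6; 0x5 ⊕ 0x6 = 0x3.
C[3]: E(K, 0x3) = 0xD; 0xB ⊕ 0xD = 0x6.
C[4]: E(K, 0x6) = 0x8; 0x8 ⊕ 0x8 = 0x0.
C[5]: E(K, 0x0) = 0xE; 0x0 ⊕ 0xE = 0xE.
C[6]: E(K, 0xE) = 0x0; 0x1 ⊕ 0x0 = 0x1.

C[1] = 0x8, C[2] = 0x3, C[3] = 0x6, C[4] = 0x0, C[5] = 0xE, C[6] = 0x1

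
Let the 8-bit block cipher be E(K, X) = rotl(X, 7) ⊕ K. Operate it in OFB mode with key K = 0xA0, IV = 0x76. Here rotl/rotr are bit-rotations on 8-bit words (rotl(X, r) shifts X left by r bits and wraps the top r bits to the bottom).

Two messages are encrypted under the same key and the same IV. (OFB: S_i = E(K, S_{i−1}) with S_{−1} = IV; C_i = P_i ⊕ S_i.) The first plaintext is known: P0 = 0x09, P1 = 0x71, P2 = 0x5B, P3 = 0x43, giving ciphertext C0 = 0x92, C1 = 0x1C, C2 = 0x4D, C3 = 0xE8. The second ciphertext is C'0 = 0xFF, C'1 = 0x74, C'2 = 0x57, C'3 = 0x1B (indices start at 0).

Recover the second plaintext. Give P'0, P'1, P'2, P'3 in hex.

P'0 = 0x64, P'1 = 0x19, P'2 = 0x41, P'3 = 0xB0

In OFB with a reused IV, both messages share the same keystream S_i, so C_i ⊕ C'_i = P_i ⊕ P'_i and thus P'_i = P_i ⊕ C_i ⊕ C'_i.
P'0: 0x09 ⊕ 0x92 ⊕ 0xFF = 0x64.
P'1: 0x71 ⊕ 0x1C ⊕ 0x74 = 0x19.
P'2: 0x5B ⊕ 0x4D ⊕ 0x57 = 0x41.
P'3: 0x43 ⊕ 0xE8 ⊕ 0x1B = 0xB0.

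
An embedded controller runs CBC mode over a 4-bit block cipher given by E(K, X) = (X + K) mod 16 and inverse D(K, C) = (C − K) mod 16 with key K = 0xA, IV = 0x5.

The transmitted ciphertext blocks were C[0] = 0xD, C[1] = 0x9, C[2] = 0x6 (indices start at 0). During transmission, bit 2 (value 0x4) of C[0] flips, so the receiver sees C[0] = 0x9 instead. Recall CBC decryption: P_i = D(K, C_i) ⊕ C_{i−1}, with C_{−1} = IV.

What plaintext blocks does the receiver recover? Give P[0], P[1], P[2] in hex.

Only C[0] changed, to 0x9. In CBC, a change in C_i garbles P_i and flips the same bit in P_{i+1}. Decrypting the received ciphertext:
P[0]: D(K, 0x9) = 0xF; 0xF ⊕ 0x5 = 0xA.
P[1]: D(K, 0x9) = 0xF; 0xF ⊕ 0x9 = 0x6.
P[2]: D(K, 0x6) = 0xC; 0xC ⊕ 0x9 = 0x5.
Blocks that differ from the original plaintext: P[0], P[1].

P[0] = 0xA, P[1] = 0x6, P[2] = 0x5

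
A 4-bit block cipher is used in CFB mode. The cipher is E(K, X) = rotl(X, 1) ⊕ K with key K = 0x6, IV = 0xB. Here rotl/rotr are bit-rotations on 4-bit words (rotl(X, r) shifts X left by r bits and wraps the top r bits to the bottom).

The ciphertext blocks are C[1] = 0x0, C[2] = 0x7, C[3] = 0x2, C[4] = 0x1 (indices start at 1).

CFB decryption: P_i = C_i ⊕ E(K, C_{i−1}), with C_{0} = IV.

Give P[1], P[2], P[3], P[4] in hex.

P[1] = 0x1, P[2] = 0x1, P[3] = 0xA, P[4] = 0x3

P[1]: E(K, 0xB) = 0x1; 0x0 ⊕ 0x1 = 0x1.
P[2]: E(K, 0x0) = 0x6; 0x7 ⊕ 0x6 = 0x1.
P[3]: E(K, 0x7) = 0x8; 0x2 ⊕ 0x8 = 0xA.
P[4]: E(K, 0x2) = 0x2; 0x1 ⊕ 0x2 = 0x3.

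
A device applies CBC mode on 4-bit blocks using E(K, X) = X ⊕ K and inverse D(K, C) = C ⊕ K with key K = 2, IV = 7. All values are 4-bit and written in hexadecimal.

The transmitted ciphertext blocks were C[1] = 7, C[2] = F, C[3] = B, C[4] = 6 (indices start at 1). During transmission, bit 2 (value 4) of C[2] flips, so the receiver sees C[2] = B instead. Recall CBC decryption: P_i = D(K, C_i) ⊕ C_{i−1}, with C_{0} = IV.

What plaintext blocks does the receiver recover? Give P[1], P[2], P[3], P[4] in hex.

P[1] = 2, P[2] = E, P[3] = 2, P[4] = F

Only C[2] changed, to B. In CBC, a change in C_i garbles P_i and flips the same bit in P_{i+1}. Decrypting the received ciphertext:
P[1]: D(K, 7) = 5; 5 ⊕ 7 = 2.
P[2]: D(K, B) = 9; 9 ⊕ 7 = E.
P[3]: D(K, B) = 9; 9 ⊕ B = 2.
P[4]: D(K, 6) = 4; 4 ⊕ B = F.
Blocks that differ from the original plaintext: P[2], P[3].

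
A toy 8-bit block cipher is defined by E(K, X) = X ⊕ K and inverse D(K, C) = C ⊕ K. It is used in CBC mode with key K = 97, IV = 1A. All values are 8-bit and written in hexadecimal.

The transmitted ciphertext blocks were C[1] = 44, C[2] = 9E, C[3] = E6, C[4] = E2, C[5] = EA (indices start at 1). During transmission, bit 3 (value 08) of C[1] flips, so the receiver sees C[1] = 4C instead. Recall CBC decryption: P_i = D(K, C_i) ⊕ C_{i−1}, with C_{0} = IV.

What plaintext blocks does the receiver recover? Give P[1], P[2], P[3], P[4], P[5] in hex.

Only C[1] changed, to 4C. In CBC, a change in C_i garbles P_i and flips the same bit in P_{i+1}. Decrypting the received ciphertext:
P[1]: D(K, 4C) = DB; DB ⊕ 1A = C1.
P[2]: D(K, 9E) = 09; 09 ⊕ 4C = 45.
P[3]: D(K, E6) = 71; 71 ⊕ 9E = EF.
P[4]: D(K, E2) = 75; 75 ⊕ E6 = 93.
P[5]: D(K, EA) = 7D; 7D ⊕ E2 = 9F.
Blocks that differ from the original plaintext: P[1], P[2].

P[1] = C1, P[2] = 45, P[3] = EF, P[4] = 93, P[5] = 9F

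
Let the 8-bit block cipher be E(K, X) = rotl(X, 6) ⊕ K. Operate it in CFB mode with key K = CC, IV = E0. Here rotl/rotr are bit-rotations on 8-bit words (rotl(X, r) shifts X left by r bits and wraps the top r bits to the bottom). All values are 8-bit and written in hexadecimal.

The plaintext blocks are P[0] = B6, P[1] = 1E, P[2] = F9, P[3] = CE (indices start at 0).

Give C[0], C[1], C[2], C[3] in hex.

C[0] = 42, C[1] = 42, C[2] = A5, C[3] = 6B

CFB encryption: C_i = P_i ⊕ E(K, C_{i−1}), with C_{−1} = IV.
C[0]: E(K, E0) = F4; B6 ⊕ F4 = 42.
C[1]: E(K, 42) = 5C; 1E ⊕ 5C = 42.
C[2]: E(K, 42) = 5C; F9 ⊕ 5C = A5.
C[3]: E(K, A5) = A5; CE ⊕ A5 = 6B.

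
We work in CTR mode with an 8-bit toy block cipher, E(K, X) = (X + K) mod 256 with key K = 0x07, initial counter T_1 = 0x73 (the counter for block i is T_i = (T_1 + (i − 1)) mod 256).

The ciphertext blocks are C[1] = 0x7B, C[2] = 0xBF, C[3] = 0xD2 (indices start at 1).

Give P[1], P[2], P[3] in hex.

P[1] = 0x01, P[2] = 0xC4, P[3] = 0xAE

CTR decryption: S_i = E(K, T_i) where T_i is the counter for block i; P_i = C_i ⊕ S_i.
P[1]: T = 0x73, S = E(K, T) = 0x7A; 0x7B ⊕ 0x7A = 0x01.
P[2]: T = 0x74, S = E(K, T) = 0x7B; 0xBF ⊕ 0x7B = 0xC4.
P[3]: T = 0x75, S = E(K, T) = 0x7C; 0xD2 ⊕ 0x7C = 0xAE.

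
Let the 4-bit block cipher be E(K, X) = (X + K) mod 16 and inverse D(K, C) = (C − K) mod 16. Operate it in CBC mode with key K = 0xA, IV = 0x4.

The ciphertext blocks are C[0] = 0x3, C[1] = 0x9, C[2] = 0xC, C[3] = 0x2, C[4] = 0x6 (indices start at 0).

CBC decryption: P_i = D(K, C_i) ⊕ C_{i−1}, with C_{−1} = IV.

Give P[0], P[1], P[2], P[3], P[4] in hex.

P[0] = 0xD, P[1] = 0xC, P[2] = 0xB, P[3] = 0x4, P[4] = 0xE

P[0]: D(K, 0x3) = 0x9; 0x9 ⊕ 0x4 = 0xD.
P[1]: D(K, 0x9) = 0xF; 0xF ⊕ 0x3 = 0xC.
P[2]: D(K, 0xC) = 0x2; 0x2 ⊕ 0x9 = 0xB.
P[3]: D(K, 0x2) = 0x8; 0x8 ⊕ 0xC = 0x4.
P[4]: D(K, 0x6) = 0xC; 0xC ⊕ 0x2 = 0xE.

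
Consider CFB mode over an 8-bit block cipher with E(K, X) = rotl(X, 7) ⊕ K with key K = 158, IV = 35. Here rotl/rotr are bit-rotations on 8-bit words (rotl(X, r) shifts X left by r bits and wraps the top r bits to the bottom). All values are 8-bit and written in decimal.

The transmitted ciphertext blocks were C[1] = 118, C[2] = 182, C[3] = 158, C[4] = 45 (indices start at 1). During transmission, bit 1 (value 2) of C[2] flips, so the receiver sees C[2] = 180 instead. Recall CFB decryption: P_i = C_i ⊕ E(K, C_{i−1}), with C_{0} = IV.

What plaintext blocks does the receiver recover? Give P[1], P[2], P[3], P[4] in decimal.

P[1] = 121, P[2] = 17, P[3] = 90, P[4] = 252

Only C[2] changed, to 180. In CFB, a change in C_i flips the same bit in P_i and garbles P_{i+1}. Decrypting the received ciphertext:
P[1]: E(K, 35) = 15; 118 ⊕ 15 = 121.
P[2]: E(K, 118) = 165; 180 ⊕ 165 = 17.
P[3]: E(K, 180) = 196; 158 ⊕ 196 = 90.
P[4]: E(K, 158) = 209; 45 ⊕ 209 = 252.
Blocks that differ from the original plaintext: P[2], P[3].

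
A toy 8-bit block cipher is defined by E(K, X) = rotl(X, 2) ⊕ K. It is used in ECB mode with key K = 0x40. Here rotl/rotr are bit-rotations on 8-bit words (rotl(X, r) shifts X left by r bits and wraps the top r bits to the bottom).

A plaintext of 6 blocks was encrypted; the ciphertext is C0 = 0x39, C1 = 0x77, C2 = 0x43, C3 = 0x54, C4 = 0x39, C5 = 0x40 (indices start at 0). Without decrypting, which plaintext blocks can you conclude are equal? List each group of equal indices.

P0 = P4

ECB encrypts each block independently with the same key, so equal ciphertext blocks imply equal plaintext blocks.
C0 = C4 = 0x39, so P0 = P4.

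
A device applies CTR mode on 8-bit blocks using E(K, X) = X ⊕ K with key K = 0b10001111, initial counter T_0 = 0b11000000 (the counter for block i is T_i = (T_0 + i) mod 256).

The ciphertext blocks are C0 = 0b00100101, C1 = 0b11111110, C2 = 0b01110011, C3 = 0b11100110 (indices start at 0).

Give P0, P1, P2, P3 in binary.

CTR decryption: S_i = E(K, T_i) where T_i is the counter for block i; P_i = C_i ⊕ S_i.
P0: T = 0b11000000, S = E(K, T) = 0b01001111; 0b00100101 ⊕ 0b01001111 = 0b01101010.
P1: T = 0b11000001, S = E(K, T) = 0b01001110; 0b11111110 ⊕ 0b01001110 = 0b10110000.
P2: T = 0b11000010, S = E(K, T) = 0b01001101; 0b01110011 ⊕ 0b01001101 = 0b00111110.
P3: T = 0b11000011, S = E(K, T) = 0b01001100; 0b11100110 ⊕ 0b01001100 = 0b10101010.

P0 = 0b01101010, P1 = 0b10110000, P2 = 0b00111110, P3 = 0b10101010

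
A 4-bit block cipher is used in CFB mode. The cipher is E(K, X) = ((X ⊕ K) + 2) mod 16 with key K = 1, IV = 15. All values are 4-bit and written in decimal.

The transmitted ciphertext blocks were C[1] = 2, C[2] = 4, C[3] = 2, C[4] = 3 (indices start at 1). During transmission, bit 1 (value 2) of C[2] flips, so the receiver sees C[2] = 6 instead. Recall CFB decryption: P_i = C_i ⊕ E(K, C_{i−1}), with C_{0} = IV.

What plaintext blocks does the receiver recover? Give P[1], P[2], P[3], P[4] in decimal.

P[1] = 2, P[2] = 3, P[3] = 11, P[4] = 6

Only C[2] changed, to 6. In CFB, a change in C_i flips the same bit in P_i and garbles P_{i+1}. Decrypting the received ciphertext:
P[1]: E(K, 15) = 0; 2 ⊕ 0 = 2.
P[2]: E(K, 2) = 5; 6 ⊕ 5 = 3.
P[3]: E(K, 6) = 9; 2 ⊕ 9 = 11.
P[4]: E(K, 2) = 5; 3 ⊕ 5 = 6.
Blocks that differ from the original plaintext: P[2], P[3].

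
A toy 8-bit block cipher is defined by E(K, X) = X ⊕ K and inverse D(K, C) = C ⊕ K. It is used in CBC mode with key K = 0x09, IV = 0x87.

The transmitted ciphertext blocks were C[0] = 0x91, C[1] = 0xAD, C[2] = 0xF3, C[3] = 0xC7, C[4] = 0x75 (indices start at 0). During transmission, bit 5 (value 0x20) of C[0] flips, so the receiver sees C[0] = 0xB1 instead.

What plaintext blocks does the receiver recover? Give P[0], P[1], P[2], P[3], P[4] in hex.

CBC decryption: P_i = D(K, C_i) ⊕ C_{i−1}, with C_{−1} = IV.
Only C[0] changed, to 0xB1. In CBC, a change in C_i garbles P_i and flips the same bit in P_{i+1}. Decrypting the received ciphertext:
P[0]: D(K, 0xB1) = 0xB8; 0xB8 ⊕ 0x87 = 0x3F.
P[1]: D(K, 0xAD) = 0xA4; 0xA4 ⊕ 0xB1 = 0x15.
P[2]: D(K, 0xF3) = 0xFA; 0xFA ⊕ 0xAD = 0x57.
P[3]: D(K, 0xC7) = 0xCE; 0xCE ⊕ 0xF3 = 0x3D.
P[4]: D(K, 0x75) = 0x7C; 0x7C ⊕ 0xC7 = 0xBB.
Blocks that differ from the original plaintext: P[0], P[1].

P[0] = 0x3F, P[1] = 0x15, P[2] = 0x57, P[3] = 0x3D, P[4] = 0xBB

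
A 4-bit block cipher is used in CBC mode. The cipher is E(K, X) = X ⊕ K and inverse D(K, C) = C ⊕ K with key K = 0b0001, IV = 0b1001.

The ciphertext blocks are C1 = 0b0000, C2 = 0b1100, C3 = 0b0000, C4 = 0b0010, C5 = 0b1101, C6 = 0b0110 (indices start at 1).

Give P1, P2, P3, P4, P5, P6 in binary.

P1 = 0b1000, P2 = 0b1101, P3 = 0b1101, P4 = 0b0011, P5 = 0b1110, P6 = 0b1010

CBC decryption: P_i = D(K, C_i) ⊕ C_{i−1}, with C_{0} = IV.
P1: D(K, 0b0000) = 0b0001; 0b0001 ⊕ 0b1001 = 0b1000.
P2: D(K, 0b1100) = 0b1101; 0b1101 ⊕ 0b0000 = 0b1101.
P3: D(K, 0b0000) = 0b0001; 0b0001 ⊕ 0b1100 = 0b1101.
P4: D(K, 0b0010) = 0b0011; 0b0011 ⊕ 0b0000 = 0b0011.
P5: D(K, 0b1101) = 0b1100; 0b1100 ⊕ 0b0010 = 0b1110.
P6: D(K, 0b0110) = 0b0111; 0b0111 ⊕ 0b1101 = 0b1010.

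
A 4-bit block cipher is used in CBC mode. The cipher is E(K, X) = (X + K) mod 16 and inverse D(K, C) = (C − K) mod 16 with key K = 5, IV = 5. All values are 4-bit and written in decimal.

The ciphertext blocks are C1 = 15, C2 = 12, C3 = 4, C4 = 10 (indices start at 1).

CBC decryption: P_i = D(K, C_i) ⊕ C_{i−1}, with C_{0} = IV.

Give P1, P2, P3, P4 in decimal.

P1: D(K, 15) = 10; 10 ⊕ 5 = 15.
P2: D(K, 12) = 7; 7 ⊕ 15 = 8.
P3: D(K, 4) = 15; 15 ⊕ 12 = 3.
P4: D(K, 10) = 5; 5 ⊕ 4 = 1.

P1 = 15, P2 = 8, P3 = 3, P4 = 1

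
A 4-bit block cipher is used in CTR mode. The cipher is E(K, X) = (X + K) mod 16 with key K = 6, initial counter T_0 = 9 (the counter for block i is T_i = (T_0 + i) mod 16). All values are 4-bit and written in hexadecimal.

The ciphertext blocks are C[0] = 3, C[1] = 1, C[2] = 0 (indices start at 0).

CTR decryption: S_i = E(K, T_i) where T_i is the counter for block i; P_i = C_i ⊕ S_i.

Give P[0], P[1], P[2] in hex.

P[0]: T = 9, S = E(K, T) = F; 3 ⊕ F = C.
P[1]: T = A, S = E(K, T) = 0; 1 ⊕ 0 = 1.
P[2]: T = B, S = E(K, T) = 1; 0 ⊕ 1 = 1.

P[0] = C, P[1] = 1, P[2] = 1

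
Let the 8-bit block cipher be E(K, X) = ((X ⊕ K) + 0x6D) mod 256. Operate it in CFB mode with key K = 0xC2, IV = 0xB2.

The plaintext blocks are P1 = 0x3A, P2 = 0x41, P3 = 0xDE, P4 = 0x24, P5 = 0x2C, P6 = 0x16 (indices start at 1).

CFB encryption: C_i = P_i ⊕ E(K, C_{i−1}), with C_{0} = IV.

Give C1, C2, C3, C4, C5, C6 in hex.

C1: E(K, 0xB2) = 0xDD; 0x3A ⊕ 0xDD = 0xE7.
C2: E(K, 0xE7) = 0x92; 0x41 ⊕ 0x92 = 0xD3.
C3: E(K, 0xD3) = 0x7E; 0xDE ⊕ 0x7E = 0xA0.
C4: E(K, 0xA0) = 0xCF; 0x24 ⊕ 0xCF = 0xEB.
C5: E(K, 0xEB) = 0x96; 0x2C ⊕ 0x96 = 0xBA.
C6: E(K, 0xBA) = 0xE5; 0x16 ⊕ 0xE5 = 0xF3.

C1 = 0xE7, C2 = 0xD3, C3 = 0xA0, C4 = 0xEB, C5 = 0xBA, C6 = 0xF3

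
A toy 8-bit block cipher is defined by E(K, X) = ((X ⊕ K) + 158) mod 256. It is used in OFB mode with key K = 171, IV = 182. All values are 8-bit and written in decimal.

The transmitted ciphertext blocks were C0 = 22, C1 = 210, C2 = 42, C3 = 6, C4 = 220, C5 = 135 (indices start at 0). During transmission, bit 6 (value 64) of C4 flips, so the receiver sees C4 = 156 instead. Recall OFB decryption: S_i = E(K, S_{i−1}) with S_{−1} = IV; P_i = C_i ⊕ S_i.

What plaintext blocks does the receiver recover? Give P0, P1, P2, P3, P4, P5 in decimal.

P0 = 173, P1 = 124, P2 = 137, P3 = 160, P4 = 55, P5 = 25

Only C4 changed, to 156. In OFB, a change in C_i flips the same bit in P_i only; the keystream is unaffected. Decrypting the received ciphertext:
P0: S = E(K, 182) = 187; 22 ⊕ 187 = 173.
P1: S = E(K, 187) = 174; 210 ⊕ 174 = 124.
P2: S = E(K, 174) = 163; 42 ⊕ 163 = 137.
P3: S = E(K, 163) = 166; 6 ⊕ 166 = 160.
P4: S = E(K, 166) = 171; 156 ⊕ 171 = 55.
P5: S = E(K, 171) = 158; 135 ⊕ 158 = 25.
Blocks that differ from the original plaintext: P4.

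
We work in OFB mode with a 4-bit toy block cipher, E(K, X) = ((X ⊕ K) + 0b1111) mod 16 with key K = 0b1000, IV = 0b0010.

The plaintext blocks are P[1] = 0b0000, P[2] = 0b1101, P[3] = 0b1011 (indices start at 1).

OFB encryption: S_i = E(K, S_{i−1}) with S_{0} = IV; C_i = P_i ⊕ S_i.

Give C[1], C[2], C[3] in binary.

C[1]: S = E(K, 0b0010) = 0b1001; 0b0000 ⊕ 0b1001 = 0b1001.
C[2]: S = E(K, 0b1001) = 0b0000; 0b1101 ⊕ 0b0000 = 0b1101.
C[3]: S = E(K, 0b0000) = 0b0111; 0b1011 ⊕ 0b0111 = 0b1100.

C[1] = 0b1001, C[2] = 0b1101, C[3] = 0b1100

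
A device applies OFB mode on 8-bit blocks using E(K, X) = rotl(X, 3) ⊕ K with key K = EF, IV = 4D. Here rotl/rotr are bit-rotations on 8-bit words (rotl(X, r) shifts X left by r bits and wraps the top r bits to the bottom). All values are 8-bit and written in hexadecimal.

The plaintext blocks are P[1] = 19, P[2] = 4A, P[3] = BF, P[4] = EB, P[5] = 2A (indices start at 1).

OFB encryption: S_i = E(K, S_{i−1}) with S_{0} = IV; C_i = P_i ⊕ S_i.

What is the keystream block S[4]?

60

C[1]: S = E(K, 4D) = 85; 19 ⊕ 85 = 9C.
C[2]: S = E(K, 85) = C3; 4A ⊕ C3 = 89.
C[3]: S = E(K, C3) = F1; BF ⊕ F1 = 4E.
C[4]: S = E(K, F1) = 60; EB ⊕ 60 = 8B.
So S[4] = 60.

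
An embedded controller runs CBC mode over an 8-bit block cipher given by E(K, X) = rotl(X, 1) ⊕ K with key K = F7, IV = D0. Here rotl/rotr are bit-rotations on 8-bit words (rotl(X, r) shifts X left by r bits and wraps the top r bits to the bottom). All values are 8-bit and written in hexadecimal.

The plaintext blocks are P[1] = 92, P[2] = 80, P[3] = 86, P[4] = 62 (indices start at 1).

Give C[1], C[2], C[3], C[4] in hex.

C[1] = 73, C[2] = 10, C[3] = DA, C[4] = 86

CBC encryption: C_i = E(K, P_i ⊕ C_{i−1}), with C_{0} = IV.
C[1]: P[1] ⊕ D0 = 42; E(K, 42) = 73.
C[2]: P[2] ⊕ 73 = F3; E(K, F3) = 10.
C[3]: P[3] ⊕ 10 = 96; E(K, 96) = DA.
C[4]: P[4] ⊕ DA = B8; E(K, B8) = 86.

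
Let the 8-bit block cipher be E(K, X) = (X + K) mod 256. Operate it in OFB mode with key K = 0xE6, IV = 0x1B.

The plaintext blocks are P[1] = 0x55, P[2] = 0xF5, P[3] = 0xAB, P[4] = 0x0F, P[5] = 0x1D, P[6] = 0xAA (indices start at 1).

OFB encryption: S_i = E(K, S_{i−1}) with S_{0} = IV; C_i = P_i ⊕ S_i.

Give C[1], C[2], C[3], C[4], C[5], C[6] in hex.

C[1] = 0x54, C[2] = 0x12, C[3] = 0x66, C[4] = 0xBC, C[5] = 0x84, C[6] = 0xD5

C[1]: S = E(K, 0x1B) = 0x01; 0x55 ⊕ 0x01 = 0x54.
C[2]: S = E(K, 0x01) = 0xE7; 0xF5 ⊕ 0xE7 = 0x12.
C[3]: S = E(K, 0xE7) = 0xCD; 0xAB ⊕ 0xCD = 0x66.
C[4]: S = E(K, 0xCD) = 0xB3; 0x0F ⊕ 0xB3 = 0xBC.
C[5]: S = E(K, 0xB3) = 0x99; 0x1D ⊕ 0x99 = 0x84.
C[6]: S = E(K, 0x99) = 0x7F; 0xAA ⊕ 0x7F = 0xD5.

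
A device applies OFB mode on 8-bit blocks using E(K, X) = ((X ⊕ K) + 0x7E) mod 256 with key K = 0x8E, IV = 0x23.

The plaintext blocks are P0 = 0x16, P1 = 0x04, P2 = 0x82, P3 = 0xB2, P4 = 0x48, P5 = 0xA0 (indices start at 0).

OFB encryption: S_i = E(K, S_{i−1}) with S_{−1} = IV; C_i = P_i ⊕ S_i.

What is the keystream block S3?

0x23

C0: S = E(K, 0x23) = 0x2B; 0x16 ⊕ 0x2B = 0x3D.
C1: S = E(K, 0x2B) = 0x23; 0x04 ⊕ 0x23 = 0x27.
C2: S = E(K, 0x23) = 0x2B; 0x82 ⊕ 0x2B = 0xA9.
C3: S = E(K, 0x2B) = 0x23; 0xB2 ⊕ 0x23 = 0x91.
So S3 = 0x23.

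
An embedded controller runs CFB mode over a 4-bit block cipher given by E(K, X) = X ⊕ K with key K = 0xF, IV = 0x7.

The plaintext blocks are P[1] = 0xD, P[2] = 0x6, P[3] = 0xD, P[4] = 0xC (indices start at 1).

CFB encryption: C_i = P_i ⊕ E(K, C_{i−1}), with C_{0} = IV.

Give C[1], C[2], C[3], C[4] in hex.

C[1]: E(K, 0x7) = 0x8; 0xD ⊕ 0x8 = 0x5.
C[2]: E(K, 0x5) = 0xA; 0x6 ⊕ 0xA = 0xC.
C[3]: E(K, 0xC) = 0x3; 0xD ⊕ 0x3 = 0xE.
C[4]: E(K, 0xE) = 0x1; 0xC ⊕ 0x1 = 0xD.

C[1] = 0x5, C[2] = 0xC, C[3] = 0xE, C[4] = 0xD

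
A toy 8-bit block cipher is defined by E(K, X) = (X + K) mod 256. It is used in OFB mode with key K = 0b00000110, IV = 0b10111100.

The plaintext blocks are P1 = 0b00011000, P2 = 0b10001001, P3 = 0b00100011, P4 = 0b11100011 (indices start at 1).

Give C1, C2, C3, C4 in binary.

C1 = 0b11011010, C2 = 0b01000001, C3 = 0b11101101, C4 = 0b00110111

OFB encryption: S_i = E(K, S_{i−1}) with S_{0} = IV; C_i = P_i ⊕ S_i.
C1: S = E(K, 0b10111100) = 0b11000010; 0b00011000 ⊕ 0b11000010 = 0b11011010.
C2: S = E(K, 0b11000010) = 0b11001000; 0b10001001 ⊕ 0b11001000 = 0b01000001.
C3: S = E(K, 0b11001000) = 0b11001110; 0b00100011 ⊕ 0b11001110 = 0b11101101.
C4: S = E(K, 0b11001110) = 0b11010100; 0b11100011 ⊕ 0b11010100 = 0b00110111.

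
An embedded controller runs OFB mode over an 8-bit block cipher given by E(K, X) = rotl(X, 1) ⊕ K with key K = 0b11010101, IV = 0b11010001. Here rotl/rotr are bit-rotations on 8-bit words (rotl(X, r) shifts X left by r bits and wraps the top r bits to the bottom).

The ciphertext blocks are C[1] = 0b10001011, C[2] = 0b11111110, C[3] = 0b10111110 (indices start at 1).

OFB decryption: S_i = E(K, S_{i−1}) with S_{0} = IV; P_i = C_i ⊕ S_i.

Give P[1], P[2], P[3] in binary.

P[1] = 0b11111101, P[2] = 0b11000111, P[3] = 0b00011001

P[1]: S = E(K, 0b11010001) = 0b01110110; 0b10001011 ⊕ 0b01110110 = 0b11111101.
P[2]: S = E(K, 0b01110110) = 0b00111001; 0b11111110 ⊕ 0b00111001 = 0b11000111.
P[3]: S = E(K, 0b00111001) = 0b10100111; 0b10111110 ⊕ 0b10100111 = 0b00011001.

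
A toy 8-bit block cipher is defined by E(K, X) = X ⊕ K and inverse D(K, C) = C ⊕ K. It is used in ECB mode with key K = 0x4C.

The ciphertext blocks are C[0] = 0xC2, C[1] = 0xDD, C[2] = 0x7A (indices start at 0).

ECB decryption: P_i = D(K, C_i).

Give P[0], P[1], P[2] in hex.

P[0]: D(K, 0xC2) = 0x8E.
P[1]: D(K, 0xDD) = 0x91.
P[2]: D(K, 0x7A) = 0x36.

P[0] = 0x8E, P[1] = 0x91, P[2] = 0x36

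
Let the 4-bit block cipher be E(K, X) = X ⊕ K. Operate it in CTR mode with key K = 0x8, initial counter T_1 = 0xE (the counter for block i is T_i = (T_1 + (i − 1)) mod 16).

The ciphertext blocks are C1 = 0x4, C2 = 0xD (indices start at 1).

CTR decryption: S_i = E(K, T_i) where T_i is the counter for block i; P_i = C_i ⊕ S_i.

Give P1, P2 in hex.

P1: T = 0xE, S = E(K, T) = 0x6; 0x4 ⊕ 0x6 = 0x2.
P2: T = 0xF, S = E(K, T) = 0x7; 0xD ⊕ 0x7 = 0xA.

P1 = 0x2, P2 = 0xA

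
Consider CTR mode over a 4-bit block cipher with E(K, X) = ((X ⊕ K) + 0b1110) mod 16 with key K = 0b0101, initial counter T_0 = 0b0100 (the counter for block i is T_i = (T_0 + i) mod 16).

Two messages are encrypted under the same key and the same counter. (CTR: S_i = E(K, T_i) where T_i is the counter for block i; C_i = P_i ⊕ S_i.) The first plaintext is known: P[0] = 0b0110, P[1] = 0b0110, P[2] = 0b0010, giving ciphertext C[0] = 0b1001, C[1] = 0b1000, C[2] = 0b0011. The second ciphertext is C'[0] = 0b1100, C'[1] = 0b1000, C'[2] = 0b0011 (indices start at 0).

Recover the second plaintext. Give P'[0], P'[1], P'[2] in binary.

P'[0] = 0b0011, P'[1] = 0b0110, P'[2] = 0b0010

In CTR with a reused counter, both messages share the same keystream S_i, so C_i ⊕ C'_i = P_i ⊕ P'_i and thus P'_i = P_i ⊕ C_i ⊕ C'_i.
P'[0]: 0b0110 ⊕ 0b1001 ⊕ 0b1100 = 0b0011.
P'[1]: 0b0110 ⊕ 0b1000 ⊕ 0b1000 = 0b0110.
P'[2]: 0b0010 ⊕ 0b0011 ⊕ 0b0011 = 0b0010.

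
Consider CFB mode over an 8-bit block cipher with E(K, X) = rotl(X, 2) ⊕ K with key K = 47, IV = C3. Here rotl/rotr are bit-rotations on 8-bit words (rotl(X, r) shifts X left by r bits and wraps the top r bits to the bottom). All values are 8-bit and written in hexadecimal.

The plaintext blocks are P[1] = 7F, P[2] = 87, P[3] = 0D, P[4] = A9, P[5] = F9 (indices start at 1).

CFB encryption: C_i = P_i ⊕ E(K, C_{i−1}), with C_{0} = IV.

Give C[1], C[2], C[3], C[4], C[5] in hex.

C[1] = 37, C[2] = 1C, C[3] = 3A, C[4] = 06, C[5] = A6

C[1]: E(K, C3) = 48; 7F ⊕ 48 = 37.
C[2]: E(K, 37) = 9B; 87 ⊕ 9B = 1C.
C[3]: E(K, 1C) = 37; 0D ⊕ 37 = 3A.
C[4]: E(K, 3A) = AF; A9 ⊕ AF = 06.
C[5]: E(K, 06) = 5F; F9 ⊕ 5F = A6.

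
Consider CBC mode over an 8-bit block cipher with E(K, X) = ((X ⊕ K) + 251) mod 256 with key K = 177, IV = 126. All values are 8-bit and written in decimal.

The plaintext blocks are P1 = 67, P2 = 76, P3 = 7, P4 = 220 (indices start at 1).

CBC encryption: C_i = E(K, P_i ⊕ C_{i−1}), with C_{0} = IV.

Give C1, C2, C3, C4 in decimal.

C1 = 135, C2 = 117, C3 = 190, C4 = 206

C1: P1 ⊕ 126 = 61; E(K, 61) = 135.
C2: P2 ⊕ 135 = 203; E(K, 203) = 117.
C3: P3 ⊕ 117 = 114; E(K, 114) = 190.
C4: P4 ⊕ 190 = 98; E(K, 98) = 206.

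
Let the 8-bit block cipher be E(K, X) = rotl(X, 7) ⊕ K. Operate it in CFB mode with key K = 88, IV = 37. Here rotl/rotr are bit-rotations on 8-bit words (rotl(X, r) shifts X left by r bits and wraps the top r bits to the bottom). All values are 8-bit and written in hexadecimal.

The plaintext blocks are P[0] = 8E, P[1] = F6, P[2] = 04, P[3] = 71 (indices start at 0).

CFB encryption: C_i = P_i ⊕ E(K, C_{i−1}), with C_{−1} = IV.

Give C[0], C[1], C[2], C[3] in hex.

C[0] = 9D, C[1] = B0, C[2] = D4, C[3] = 93

C[0]: E(K, 37) = 13; 8E ⊕ 13 = 9D.
C[1]: E(K, 9D) = 46; F6 ⊕ 46 = B0.
C[2]: E(K, B0) = D0; 04 ⊕ D0 = D4.
C[3]: E(K, D4) = E2; 71 ⊕ E2 = 93.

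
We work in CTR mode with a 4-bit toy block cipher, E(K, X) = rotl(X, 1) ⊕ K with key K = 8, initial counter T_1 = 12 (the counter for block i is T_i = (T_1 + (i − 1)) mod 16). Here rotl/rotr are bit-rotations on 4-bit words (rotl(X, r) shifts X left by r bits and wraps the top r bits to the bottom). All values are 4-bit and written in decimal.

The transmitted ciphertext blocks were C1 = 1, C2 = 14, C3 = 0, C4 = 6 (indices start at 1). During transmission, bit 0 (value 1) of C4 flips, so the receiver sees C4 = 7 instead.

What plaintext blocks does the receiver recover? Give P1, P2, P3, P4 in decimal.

CTR decryption: S_i = E(K, T_i) where T_i is the counter for block i; P_i = C_i ⊕ S_i.
Only C4 changed, to 7. In CTR, a change in C_i flips the same bit in P_i only; the keystream is unaffected. Decrypting the received ciphertext:
P1: T = 12, S = E(K, T) = 1; 1 ⊕ 1 = 0.
P2: T = 13, S = E(K, T) = 3; 14 ⊕ 3 = 13.
P3: T = 14, S = E(K, T) = 5; 0 ⊕ 5 = 5.
P4: T = 15, S = E(K, T) = 7; 7 ⊕ 7 = 0.
Blocks that differ from the original plaintext: P4.

P1 = 0, P2 = 13, P3 = 5, P4 = 0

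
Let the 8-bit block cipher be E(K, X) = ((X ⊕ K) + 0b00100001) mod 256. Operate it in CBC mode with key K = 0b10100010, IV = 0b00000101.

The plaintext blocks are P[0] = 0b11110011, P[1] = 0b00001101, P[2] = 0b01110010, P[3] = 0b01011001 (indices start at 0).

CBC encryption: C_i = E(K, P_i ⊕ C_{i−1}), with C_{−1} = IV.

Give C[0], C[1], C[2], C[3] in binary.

C[0] = 0b01110101, C[1] = 0b11111011, C[2] = 0b01001100, C[3] = 0b11011000

C[0]: P[0] ⊕ 0b00000101 = 0b11110110; E(K, 0b11110110) = 0b01110101.
C[1]: P[1] ⊕ 0b01110101 = 0b01111000; E(K, 0b01111000) = 0b11111011.
C[2]: P[2] ⊕ 0b11111011 = 0b10001001; E(K, 0b10001001) = 0b01001100.
C[3]: P[3] ⊕ 0b01001100 = 0b00010101; E(K, 0b00010101) = 0b11011000.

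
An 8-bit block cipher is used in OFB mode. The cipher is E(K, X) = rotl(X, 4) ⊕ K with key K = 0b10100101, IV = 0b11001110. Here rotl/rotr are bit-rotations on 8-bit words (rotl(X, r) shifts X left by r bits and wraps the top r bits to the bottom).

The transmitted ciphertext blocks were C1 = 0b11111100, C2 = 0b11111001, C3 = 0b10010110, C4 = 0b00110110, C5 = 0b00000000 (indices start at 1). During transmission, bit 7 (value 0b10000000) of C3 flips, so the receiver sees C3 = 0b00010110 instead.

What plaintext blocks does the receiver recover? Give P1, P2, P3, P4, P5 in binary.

P1 = 0b10110101, P2 = 0b11001000, P3 = 0b10100000, P4 = 0b11111000, P5 = 0b01001001

OFB decryption: S_i = E(K, S_{i−1}) with S_{0} = IV; P_i = C_i ⊕ S_i.
Only C3 changed, to 0b00010110. In OFB, a change in C_i flips the same bit in P_i only; the keystream is unaffected. Decrypting the received ciphertext:
P1: S = E(K, 0b11001110) = 0b01001001; 0b11111100 ⊕ 0b01001001 = 0b10110101.
P2: S = E(K, 0b01001001) = 0b00110001; 0b11111001 ⊕ 0b00110001 = 0b11001000.
P3: S = E(K, 0b00110001) = 0b10110110; 0b00010110 ⊕ 0b10110110 = 0b10100000.
P4: S = E(K, 0b10110110) = 0b11001110; 0b00110110 ⊕ 0b11001110 = 0b11111000.
P5: S = E(K, 0b11001110) = 0b01001001; 0b00000000 ⊕ 0b01001001 = 0b01001001.
Blocks that differ from the original plaintext: P3.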